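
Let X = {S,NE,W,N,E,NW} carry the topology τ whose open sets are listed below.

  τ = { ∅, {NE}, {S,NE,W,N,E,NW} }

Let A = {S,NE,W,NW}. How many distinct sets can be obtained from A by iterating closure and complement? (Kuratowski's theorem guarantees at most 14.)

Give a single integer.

X∖A={N,E}, int(X∖A)=∅, hence cl(A)={S,NE,W,N,E,NW}
Orbit (k=closure, c=complement):
  1. A     = {S,NE,W,NW}
  2. kA    = {S,NE,W,N,E,NW}
  3. cA    = {N,E}
  4. ckA   = ∅
  5. kcA   = {S,W,N,E,NW}
  6. ckcA  = {NE}
(closed under both — stop)

6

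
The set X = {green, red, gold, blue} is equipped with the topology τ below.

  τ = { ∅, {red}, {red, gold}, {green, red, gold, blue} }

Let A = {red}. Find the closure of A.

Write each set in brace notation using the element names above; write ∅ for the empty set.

complement {green, gold, blue}; its interior ∅; cl(A) = X∖∅ = {green, red, gold, blue}

{green, red, gold, blue}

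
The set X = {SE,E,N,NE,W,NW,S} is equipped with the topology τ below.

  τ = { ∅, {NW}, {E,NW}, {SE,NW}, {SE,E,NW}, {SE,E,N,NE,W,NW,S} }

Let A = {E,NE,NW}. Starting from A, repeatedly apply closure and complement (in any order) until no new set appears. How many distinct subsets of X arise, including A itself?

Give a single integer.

closure: X∖int(X∖A) = X∖∅ = {SE,E,N,NE,W,NW,S}
Let k=closure and c=complement:
  1. A     = {E,NE,NW}
  2. kA    = {SE,E,N,NE,W,NW,S}
  3. cA    = {SE,N,W,S}
  4. ckA   = ∅
  5. kcA   = {SE,N,NE,W,S}
  6. ckcA  = {E,NW}
— saturated at 6

6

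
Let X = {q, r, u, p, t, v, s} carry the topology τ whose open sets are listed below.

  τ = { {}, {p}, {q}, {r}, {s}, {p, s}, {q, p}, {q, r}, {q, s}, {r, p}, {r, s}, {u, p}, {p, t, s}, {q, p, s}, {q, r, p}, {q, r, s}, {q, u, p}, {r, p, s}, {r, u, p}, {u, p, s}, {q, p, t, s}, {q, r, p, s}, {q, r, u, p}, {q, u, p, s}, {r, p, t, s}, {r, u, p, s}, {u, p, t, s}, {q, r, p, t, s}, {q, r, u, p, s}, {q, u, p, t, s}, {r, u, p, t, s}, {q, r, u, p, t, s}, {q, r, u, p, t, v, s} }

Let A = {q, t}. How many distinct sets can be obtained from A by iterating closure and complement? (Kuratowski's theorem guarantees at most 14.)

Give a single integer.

8

closure: X∖int(X∖A) = X∖{r, u, p, s} = {q, t, v}
Let k=closure and c=complement:
  1. A     = {q, t}
  2. kA    = {q, t, v}
  3. cA    = {r, u, p, v, s}
  4. ckA   = {r, u, p, s}
  5. kcA   = {r, u, p, t, v, s}
  6. ckcA  = {q}
  7. kckcA = {q, v}
  8. ckckcA = {r, u, p, t, s}
— saturated at 8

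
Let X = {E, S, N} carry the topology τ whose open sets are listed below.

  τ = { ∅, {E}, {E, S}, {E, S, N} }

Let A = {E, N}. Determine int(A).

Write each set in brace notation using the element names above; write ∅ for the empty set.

interior: largest open inside A is {E} (from ∅, {E})

{E}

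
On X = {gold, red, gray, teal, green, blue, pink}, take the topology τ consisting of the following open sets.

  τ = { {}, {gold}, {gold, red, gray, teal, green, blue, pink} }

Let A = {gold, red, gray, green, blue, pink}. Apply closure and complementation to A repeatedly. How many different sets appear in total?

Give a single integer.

complement {teal}; its interior {}; cl(A) = X∖{} = {gold, red, gray, teal, green, blue, pink}
With k = closure, c = complement:
  1. A     = {gold, red, gray, green, blue, pink}
  2. kA    = {gold, red, gray, teal, green, blue, pink}
  3. cA    = {teal}
  4. ckA   = {}
  5. kcA   = {red, gray, teal, green, blue, pink}
  6. ckcA  = {gold}
k, c of each give nothing new

6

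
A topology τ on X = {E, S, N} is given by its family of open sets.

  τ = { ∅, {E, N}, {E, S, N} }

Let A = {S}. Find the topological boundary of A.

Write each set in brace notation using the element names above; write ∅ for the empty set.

interior: largest open inside A is ∅ (from ∅)
cl via duality: int({E, N}) = {E, N}, so X∖{E, N} = {S}
cl∖int = {S}

{S}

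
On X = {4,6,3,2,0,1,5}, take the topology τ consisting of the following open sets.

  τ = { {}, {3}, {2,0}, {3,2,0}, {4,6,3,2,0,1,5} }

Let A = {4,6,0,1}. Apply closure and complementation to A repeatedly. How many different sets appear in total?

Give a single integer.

8

cl via duality: int({3,2,5}) = {3}, so X∖{3} = {4,6,2,0,1,5}
Write k for closure, c for complement:
  1. A     = {4,6,0,1}
  2. kA    = {4,6,2,0,1,5}
  3. cA    = {3,2,5}
  4. ckA   = {3}
  5. kcA   = {4,6,3,2,0,1,5}
  6. kckA  = {4,6,3,1,5}
  7. ckcA  = {}
  8. ckckA = {2,0}
applying k or c yields no new set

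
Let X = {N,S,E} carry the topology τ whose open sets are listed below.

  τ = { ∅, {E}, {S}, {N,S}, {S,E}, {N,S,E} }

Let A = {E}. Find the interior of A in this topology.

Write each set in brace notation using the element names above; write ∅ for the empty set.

{E}

interior: largest open inside A is {E} (from ∅, {E})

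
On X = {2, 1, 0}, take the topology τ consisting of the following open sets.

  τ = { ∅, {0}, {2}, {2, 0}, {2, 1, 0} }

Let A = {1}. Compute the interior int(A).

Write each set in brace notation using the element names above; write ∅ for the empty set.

∅

interior: largest open inside A is ∅ (from ∅)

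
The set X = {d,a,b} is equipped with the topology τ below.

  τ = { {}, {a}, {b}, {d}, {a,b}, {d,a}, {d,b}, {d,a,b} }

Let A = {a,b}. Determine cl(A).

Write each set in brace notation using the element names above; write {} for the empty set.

{a,b}

cl via duality: int({d}) = {d}, so X∖{d} = {a,b}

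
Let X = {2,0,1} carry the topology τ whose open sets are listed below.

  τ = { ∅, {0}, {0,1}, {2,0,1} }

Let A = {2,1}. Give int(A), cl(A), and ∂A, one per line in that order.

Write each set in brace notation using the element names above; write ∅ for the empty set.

int(A) = ∅
cl(A)  = {2,1}
∂A     = {2,1}

U open, U⊆A: ∅. int(A) = ⋃ = ∅
X∖A={0}, int(X∖A)={0}, hence cl(A)={2,1}
∂A: remove int from cl → {2,1}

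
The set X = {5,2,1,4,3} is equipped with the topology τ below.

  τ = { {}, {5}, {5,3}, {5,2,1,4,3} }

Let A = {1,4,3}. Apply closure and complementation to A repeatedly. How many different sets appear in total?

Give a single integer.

6

closure: X∖int(X∖A) = X∖{5} = {2,1,4,3}
Let k=closure and c=complement:
  1. A     = {1,4,3}
  2. kA    = {2,1,4,3}
  3. cA    = {5,2}
  4. ckA   = {5}
  5. kcA   = {5,2,1,4,3}
  6. ckcA  = {}
— saturated at 6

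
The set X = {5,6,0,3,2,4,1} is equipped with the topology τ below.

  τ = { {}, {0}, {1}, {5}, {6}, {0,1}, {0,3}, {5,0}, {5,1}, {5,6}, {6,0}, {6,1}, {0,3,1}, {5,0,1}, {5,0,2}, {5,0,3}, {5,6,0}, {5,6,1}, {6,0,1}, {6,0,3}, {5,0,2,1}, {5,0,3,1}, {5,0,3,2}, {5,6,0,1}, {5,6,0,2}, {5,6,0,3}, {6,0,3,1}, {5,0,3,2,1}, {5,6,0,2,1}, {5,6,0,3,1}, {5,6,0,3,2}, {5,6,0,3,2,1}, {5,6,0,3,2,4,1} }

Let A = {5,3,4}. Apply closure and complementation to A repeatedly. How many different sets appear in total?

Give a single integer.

8

closure: X∖int(X∖A) = X∖{6,0,1} = {5,3,2,4}
Let k=closure and c=complement:
  1. A     = {5,3,4}
  2. kA    = {5,3,2,4}
  3. cA    = {6,0,2,1}
  4. ckA   = {6,0,1}
  5. kcA   = {6,0,3,2,4,1}
  6. ckcA  = {5}
  7. kckcA = {5,2,4}
  8. ckckcA = {6,0,3,1}
— saturated at 8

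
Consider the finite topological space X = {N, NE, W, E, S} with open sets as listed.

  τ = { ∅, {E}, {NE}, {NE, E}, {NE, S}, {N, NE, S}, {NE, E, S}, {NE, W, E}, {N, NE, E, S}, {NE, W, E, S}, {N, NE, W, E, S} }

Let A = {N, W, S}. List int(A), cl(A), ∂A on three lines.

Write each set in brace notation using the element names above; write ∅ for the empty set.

int(A) = ∅
cl(A)  = {N, W, S}
∂A     = {N, W, S}

interior: largest open inside A is ∅ (from ∅)
cl via duality: int({NE, E}) = {NE, E}, so X∖{NE, E} = {N, W, S}
cl∖int = {N, W, S}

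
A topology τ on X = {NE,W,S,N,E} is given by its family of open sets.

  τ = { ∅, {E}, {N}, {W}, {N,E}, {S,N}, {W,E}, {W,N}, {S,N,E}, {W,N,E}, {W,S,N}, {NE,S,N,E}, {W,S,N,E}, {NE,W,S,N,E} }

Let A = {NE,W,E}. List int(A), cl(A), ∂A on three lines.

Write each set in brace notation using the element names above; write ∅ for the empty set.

int(A) = {W,E}
cl(A)  = {NE,W,E}
∂A     = {NE}

U open, U⊆A: ∅, {E}, {W}, {W,E}. int(A) = ⋃ = {W,E}
X∖A={S,N}, int(X∖A)={S,N}, hence cl(A)={NE,W,E}
∂A: remove int from cl → {NE}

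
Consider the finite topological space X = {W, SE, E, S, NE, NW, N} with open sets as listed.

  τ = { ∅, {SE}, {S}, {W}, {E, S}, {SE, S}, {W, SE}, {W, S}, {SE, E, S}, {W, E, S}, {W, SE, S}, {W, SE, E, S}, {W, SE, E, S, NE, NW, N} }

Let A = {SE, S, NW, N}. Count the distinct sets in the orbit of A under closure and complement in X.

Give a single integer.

8

closure: X∖int(X∖A) = X∖{W} = {SE, E, S, NE, NW, N}
Let k=closure and c=complement:
  1. A     = {SE, S, NW, N}
  2. kA    = {SE, E, S, NE, NW, N}
  3. cA    = {W, E, NE}
  4. ckA   = {W}
  5. kcA   = {W, E, NE, NW, N}
  6. kckA  = {W, NE, NW, N}
  7. ckcA  = {SE, S}
  8. ckckA = {SE, E, S}
— saturated at 8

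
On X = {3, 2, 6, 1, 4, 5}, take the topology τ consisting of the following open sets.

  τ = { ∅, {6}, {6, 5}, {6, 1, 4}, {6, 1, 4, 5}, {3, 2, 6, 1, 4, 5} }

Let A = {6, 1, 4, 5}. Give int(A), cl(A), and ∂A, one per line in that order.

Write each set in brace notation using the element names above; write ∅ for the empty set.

U open, U⊆A: ∅, {6}, {6, 5}, {6, 1, 4}, {6, 1, 4, 5}. int(A) = ⋃ = {6, 1, 4, 5}
X∖A={3, 2}, int(X∖A)=∅, hence cl(A)={3, 2, 6, 1, 4, 5}
∂A: remove int from cl → {3, 2}

int(A) = {6, 1, 4, 5}
cl(A)  = {3, 2, 6, 1, 4, 5}
∂A     = {3, 2}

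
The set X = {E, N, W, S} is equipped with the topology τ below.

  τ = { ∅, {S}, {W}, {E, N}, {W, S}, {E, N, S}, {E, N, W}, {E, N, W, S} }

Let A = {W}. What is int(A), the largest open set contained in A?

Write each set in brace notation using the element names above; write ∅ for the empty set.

U open, U⊆A: ∅, {W}. int(A) = ⋃ = {W}

{W}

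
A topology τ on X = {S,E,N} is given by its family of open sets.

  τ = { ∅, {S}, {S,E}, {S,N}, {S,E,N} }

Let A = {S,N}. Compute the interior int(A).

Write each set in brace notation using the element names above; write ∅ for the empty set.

{S,N}

opens ⊆ A: ∅, {S}, {S,N}; union → int = {S,N}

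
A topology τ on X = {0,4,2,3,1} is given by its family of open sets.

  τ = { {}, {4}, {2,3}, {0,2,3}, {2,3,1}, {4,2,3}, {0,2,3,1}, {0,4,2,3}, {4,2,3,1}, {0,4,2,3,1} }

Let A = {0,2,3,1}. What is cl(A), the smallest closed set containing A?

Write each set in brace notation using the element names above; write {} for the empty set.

complement {4}; its interior {4}; cl(A) = X∖{4} = {0,2,3,1}

{0,2,3,1}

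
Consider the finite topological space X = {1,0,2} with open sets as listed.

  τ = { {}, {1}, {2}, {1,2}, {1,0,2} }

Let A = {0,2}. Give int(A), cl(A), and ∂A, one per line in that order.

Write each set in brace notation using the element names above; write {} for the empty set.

int(A) = {2}
cl(A)  = {0,2}
∂A     = {0}

open subsets of A: {}, {2}; so int(A) = {2}
closure: X∖int(X∖A) = X∖{1} = {0,2}
∂A = {0,2} minus {2} = {0}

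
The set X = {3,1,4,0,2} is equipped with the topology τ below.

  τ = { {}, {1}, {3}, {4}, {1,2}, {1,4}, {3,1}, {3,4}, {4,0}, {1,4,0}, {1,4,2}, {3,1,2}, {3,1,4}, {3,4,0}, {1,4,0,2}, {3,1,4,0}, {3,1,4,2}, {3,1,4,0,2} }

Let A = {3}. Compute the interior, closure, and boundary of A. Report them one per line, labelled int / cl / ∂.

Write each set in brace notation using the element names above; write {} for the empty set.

int(A) = {3}
cl(A)  = {3}
∂A     = {}

opens ⊆ A: {}, {3}; union → int = {3}
complement {1,4,0,2}; its interior {1,4,0,2}; cl(A) = X∖{1,4,0,2} = {3}
boundary = {3} ∖ {3} = {}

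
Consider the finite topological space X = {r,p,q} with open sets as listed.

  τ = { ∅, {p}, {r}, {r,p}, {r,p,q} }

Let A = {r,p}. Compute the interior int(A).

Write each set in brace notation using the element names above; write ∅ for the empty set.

{r,p}

U open, U⊆A: ∅, {r}, {p}, {r,p}. int(A) = ⋃ = {r,p}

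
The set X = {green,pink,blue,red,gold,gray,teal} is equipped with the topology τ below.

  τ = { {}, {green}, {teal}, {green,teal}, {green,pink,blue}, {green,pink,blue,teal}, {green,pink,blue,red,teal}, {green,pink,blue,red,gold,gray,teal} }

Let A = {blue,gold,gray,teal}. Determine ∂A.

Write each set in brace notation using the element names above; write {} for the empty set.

{pink,blue,red,gold,gray}

interior: largest open inside A is {teal} (from {}, {teal})
cl via duality: int({green,pink,red}) = {green}, so X∖{green} = {pink,blue,red,gold,gray,teal}
cl∖int = {pink,blue,red,gold,gray}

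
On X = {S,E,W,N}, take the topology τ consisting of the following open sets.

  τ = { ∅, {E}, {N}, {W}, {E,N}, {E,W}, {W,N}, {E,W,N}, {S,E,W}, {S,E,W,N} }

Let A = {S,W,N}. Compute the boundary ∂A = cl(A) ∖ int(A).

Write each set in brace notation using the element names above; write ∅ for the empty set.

{S}

interior: largest open inside A is {W,N} (from ∅, {N}, {W}, {W,N})
cl via duality: int({E}) = {E}, so X∖{E} = {S,W,N}
cl∖int = {S}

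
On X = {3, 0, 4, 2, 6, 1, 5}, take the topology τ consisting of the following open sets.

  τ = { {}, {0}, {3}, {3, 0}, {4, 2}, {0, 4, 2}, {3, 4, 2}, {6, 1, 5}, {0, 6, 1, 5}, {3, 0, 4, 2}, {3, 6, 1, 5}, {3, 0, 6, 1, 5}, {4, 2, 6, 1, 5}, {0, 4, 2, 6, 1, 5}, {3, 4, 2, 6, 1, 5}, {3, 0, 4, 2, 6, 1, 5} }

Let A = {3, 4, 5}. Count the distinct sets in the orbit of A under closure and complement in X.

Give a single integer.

X∖A={0, 2, 6, 1}, int(X∖A)={0}, hence cl(A)={3, 4, 2, 6, 1, 5}
Orbit (k=closure, c=complement):
  1. A     = {3, 4, 5}
  2. kA    = {3, 4, 2, 6, 1, 5}
  3. cA    = {0, 2, 6, 1}
  4. ckA   = {0}
  5. kcA   = {0, 4, 2, 6, 1, 5}
  6. ckcA  = {3}
(closed under both — stop)

6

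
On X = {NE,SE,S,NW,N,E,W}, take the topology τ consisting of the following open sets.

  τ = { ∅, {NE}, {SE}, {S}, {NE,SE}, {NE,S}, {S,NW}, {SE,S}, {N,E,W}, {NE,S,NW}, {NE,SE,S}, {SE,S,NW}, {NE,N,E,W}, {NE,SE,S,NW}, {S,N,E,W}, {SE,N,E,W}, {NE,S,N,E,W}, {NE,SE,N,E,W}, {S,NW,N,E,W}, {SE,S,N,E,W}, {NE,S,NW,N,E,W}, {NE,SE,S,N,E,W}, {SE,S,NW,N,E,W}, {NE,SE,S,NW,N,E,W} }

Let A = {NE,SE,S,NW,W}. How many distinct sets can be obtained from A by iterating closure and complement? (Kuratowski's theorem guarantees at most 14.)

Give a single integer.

6

cl via duality: int({N,E}) = ∅, so X∖∅ = {NE,SE,S,NW,N,E,W}
Write k for closure, c for complement:
  1. A     = {NE,SE,S,NW,W}
  2. kA    = {NE,SE,S,NW,N,E,W}
  3. cA    = {N,E}
  4. ckA   = ∅
  5. kcA   = {N,E,W}
  6. ckcA  = {NE,SE,S,NW}
applying k or c yields no new set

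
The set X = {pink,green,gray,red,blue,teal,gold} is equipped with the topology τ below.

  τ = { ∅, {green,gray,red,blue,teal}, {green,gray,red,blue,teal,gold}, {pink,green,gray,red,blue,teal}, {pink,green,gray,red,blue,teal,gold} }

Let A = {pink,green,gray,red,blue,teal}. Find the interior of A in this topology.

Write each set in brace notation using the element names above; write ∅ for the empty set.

{pink,green,gray,red,blue,teal}

interior: largest open inside A is {pink,green,gray,red,blue,teal} (from ∅, {green,gray,red,blue,teal}, {pink,green,gray,red,blue,teal})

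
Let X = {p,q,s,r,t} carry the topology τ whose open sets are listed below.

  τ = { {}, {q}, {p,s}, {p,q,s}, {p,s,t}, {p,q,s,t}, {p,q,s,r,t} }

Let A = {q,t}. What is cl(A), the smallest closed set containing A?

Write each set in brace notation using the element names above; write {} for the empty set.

{q,r,t}

closure: X∖int(X∖A) = X∖{p,s} = {q,r,t}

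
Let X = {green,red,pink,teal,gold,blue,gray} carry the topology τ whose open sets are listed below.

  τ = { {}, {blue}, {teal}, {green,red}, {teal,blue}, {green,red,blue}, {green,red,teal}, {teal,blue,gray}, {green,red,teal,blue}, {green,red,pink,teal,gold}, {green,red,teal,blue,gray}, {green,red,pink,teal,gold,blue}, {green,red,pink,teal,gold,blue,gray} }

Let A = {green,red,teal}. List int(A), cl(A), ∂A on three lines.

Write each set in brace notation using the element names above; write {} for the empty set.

opens ⊆ A: {}, {teal}, {green,red}, {green,red,teal}; union → int = {green,red,teal}
complement {pink,gold,blue,gray}; its interior {blue}; cl(A) = X∖{blue} = {green,red,pink,teal,gold,gray}
boundary = {green,red,pink,teal,gold,gray} ∖ {green,red,teal} = {pink,gold,gray}

int(A) = {green,red,teal}
cl(A)  = {green,red,pink,teal,gold,gray}
∂A     = {pink,gold,gray}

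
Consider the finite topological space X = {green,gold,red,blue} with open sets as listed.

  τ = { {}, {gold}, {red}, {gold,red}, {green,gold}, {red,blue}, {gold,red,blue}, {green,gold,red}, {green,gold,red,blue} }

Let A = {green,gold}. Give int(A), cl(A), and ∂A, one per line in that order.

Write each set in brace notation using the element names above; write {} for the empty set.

U open, U⊆A: {}, {gold}, {green,gold}. int(A) = ⋃ = {green,gold}
X∖A={red,blue}, int(X∖A)={red,blue}, hence cl(A)={green,gold}
∂A: remove int from cl → {}

int(A) = {green,gold}
cl(A)  = {green,gold}
∂A     = {}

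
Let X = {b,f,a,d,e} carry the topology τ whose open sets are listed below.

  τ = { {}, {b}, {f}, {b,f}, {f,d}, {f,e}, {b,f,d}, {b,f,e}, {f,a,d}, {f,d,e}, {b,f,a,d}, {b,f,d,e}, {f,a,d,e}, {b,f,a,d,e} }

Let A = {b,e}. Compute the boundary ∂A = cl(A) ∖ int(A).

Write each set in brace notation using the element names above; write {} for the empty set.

{e}

interior: largest open inside A is {b} (from {}, {b})
cl via duality: int({f,a,d}) = {f,a,d}, so X∖{f,a,d} = {b,e}
cl∖int = {e}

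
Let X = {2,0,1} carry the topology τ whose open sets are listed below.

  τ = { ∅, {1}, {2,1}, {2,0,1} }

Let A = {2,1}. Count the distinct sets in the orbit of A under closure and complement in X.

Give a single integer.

X∖A={0}, int(X∖A)=∅, hence cl(A)={2,0,1}
Orbit (k=closure, c=complement):
  1. A     = {2,1}
  2. kA    = {2,0,1}
  3. cA    = {0}
  4. ckA   = ∅
(closed under both — stop)

4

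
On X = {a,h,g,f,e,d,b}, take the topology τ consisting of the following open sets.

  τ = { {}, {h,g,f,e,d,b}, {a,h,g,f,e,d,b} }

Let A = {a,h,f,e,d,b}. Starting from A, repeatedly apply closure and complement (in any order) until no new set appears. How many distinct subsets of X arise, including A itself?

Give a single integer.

4

cl via duality: int({g}) = {}, so X∖{} = {a,h,g,f,e,d,b}
Write k for closure, c for complement:
  1. A     = {a,h,f,e,d,b}
  2. kA    = {a,h,g,f,e,d,b}
  3. cA    = {g}
  4. ckA   = {}
applying k or c yields no new set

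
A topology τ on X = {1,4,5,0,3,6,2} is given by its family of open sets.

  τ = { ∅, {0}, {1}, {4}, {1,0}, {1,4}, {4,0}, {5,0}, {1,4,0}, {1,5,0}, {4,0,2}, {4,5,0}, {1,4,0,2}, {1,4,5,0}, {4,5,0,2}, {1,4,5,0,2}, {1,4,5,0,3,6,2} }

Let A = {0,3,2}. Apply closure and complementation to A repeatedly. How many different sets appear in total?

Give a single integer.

8

complement {1,4,5,6}; its interior {1,4}; cl(A) = X∖{1,4} = {5,0,3,6,2}
With k = closure, c = complement:
  1. A     = {0,3,2}
  2. kA    = {5,0,3,6,2}
  3. cA    = {1,4,5,6}
  4. ckA   = {1,4}
  5. kcA   = {1,4,5,3,6,2}
  6. kckA  = {1,4,3,6,2}
  7. ckcA  = {0}
  8. ckckA = {5,0}
k, c of each give nothing new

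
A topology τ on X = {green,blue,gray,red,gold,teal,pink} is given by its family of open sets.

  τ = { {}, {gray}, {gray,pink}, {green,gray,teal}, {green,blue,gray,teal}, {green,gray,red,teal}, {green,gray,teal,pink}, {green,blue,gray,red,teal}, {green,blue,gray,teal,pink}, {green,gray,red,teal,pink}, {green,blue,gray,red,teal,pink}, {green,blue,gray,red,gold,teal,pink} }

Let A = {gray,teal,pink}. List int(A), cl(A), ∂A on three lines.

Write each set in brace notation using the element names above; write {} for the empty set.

int(A) = {gray,pink}
cl(A)  = {green,blue,gray,red,gold,teal,pink}
∂A     = {green,blue,red,gold,teal}

U open, U⊆A: {}, {gray}, {gray,pink}. int(A) = ⋃ = {gray,pink}
X∖A={green,blue,red,gold}, int(X∖A)={}, hence cl(A)={green,blue,gray,red,gold,teal,pink}
∂A: remove int from cl → {green,blue,red,gold,teal}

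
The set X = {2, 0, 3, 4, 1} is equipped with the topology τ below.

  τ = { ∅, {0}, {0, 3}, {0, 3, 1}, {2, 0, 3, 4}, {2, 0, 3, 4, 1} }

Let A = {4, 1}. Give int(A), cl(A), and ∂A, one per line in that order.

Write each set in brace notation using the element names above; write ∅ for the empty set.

int(A) = ∅
cl(A)  = {2, 4, 1}
∂A     = {2, 4, 1}

U open, U⊆A: ∅. int(A) = ⋃ = ∅
X∖A={2, 0, 3}, int(X∖A)={0, 3}, hence cl(A)={2, 4, 1}
∂A: remove int from cl → {2, 4, 1}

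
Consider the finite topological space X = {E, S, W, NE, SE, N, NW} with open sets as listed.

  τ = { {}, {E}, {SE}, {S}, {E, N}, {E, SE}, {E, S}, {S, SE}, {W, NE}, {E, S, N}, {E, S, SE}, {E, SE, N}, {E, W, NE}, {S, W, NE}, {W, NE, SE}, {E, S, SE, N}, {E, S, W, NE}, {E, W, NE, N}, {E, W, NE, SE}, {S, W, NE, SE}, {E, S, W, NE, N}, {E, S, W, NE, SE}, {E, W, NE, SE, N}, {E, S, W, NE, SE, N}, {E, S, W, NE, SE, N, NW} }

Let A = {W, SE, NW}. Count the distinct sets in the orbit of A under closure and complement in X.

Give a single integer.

10

cl via duality: int({E, S, NE, N}) = {E, S, N}, so X∖{E, S, N} = {W, NE, SE, NW}
Write k for closure, c for complement:
  1. A     = {W, SE, NW}
  2. kA    = {W, NE, SE, NW}
  3. cA    = {E, S, NE, N}
  4. ckA   = {E, S, N}
  5. kcA   = {E, S, W, NE, N, NW}
  6. kckA  = {E, S, N, NW}
  7. ckcA  = {SE}
  8. ckckA = {W, NE, SE}
  9. kckcA = {SE, NW}
  10. ckckcA = {E, S, W, NE, N}
applying k or c yields no new set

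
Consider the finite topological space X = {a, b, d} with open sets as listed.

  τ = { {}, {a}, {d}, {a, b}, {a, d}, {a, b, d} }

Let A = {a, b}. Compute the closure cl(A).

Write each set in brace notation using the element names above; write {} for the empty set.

{a, b}

cl via duality: int({d}) = {d}, so X∖{d} = {a, b}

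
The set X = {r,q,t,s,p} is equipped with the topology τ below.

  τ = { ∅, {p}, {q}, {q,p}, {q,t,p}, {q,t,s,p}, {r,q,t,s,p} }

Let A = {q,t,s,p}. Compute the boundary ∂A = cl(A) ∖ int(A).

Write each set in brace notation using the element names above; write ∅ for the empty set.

{r}

opens ⊆ A: ∅, {q}, {p}, {q,p}, {q,t,p}, {q,t,s,p}; union → int = {q,t,s,p}
complement {r}; its interior ∅; cl(A) = X∖∅ = {r,q,t,s,p}
boundary = {r,q,t,s,p} ∖ {q,t,s,p} = {r}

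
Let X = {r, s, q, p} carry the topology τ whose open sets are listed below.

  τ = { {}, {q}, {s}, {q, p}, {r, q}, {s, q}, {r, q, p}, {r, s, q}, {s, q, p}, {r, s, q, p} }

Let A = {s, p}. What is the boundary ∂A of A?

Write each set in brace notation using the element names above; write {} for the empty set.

{p}

opens ⊆ A: {}, {s}; union → int = {s}
complement {r, q}; its interior {r, q}; cl(A) = X∖{r, q} = {s, p}
boundary = {s, p} ∖ {s} = {p}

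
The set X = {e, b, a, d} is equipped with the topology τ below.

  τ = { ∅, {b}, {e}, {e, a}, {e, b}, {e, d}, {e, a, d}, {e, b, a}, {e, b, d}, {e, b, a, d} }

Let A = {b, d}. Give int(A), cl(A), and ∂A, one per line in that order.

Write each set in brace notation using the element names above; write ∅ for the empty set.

int(A) = {b}
cl(A)  = {b, d}
∂A     = {d}

open subsets of A: ∅, {b}; so int(A) = {b}
closure: X∖int(X∖A) = X∖{e, a} = {b, d}
∂A = {b, d} minus {b} = {d}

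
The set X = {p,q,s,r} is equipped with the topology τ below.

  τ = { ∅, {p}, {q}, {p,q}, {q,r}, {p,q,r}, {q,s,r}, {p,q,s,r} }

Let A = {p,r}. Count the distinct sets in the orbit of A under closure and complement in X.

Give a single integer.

6

cl via duality: int({q,s}) = {q}, so X∖{q} = {p,s,r}
Write k for closure, c for complement:
  1. A     = {p,r}
  2. kA    = {p,s,r}
  3. cA    = {q,s}
  4. ckA   = {q}
  5. kcA   = {q,s,r}
  6. ckcA  = {p}
applying k or c yields no new set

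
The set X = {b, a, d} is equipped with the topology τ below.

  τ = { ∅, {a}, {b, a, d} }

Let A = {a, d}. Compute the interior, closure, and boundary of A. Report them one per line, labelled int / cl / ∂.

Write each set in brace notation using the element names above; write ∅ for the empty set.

int(A) = {a}
cl(A)  = {b, a, d}
∂A     = {b, d}

U open, U⊆A: ∅, {a}. int(A) = ⋃ = {a}
X∖A={b}, int(X∖A)=∅, hence cl(A)={b, a, d}
∂A: remove int from cl → {b, d}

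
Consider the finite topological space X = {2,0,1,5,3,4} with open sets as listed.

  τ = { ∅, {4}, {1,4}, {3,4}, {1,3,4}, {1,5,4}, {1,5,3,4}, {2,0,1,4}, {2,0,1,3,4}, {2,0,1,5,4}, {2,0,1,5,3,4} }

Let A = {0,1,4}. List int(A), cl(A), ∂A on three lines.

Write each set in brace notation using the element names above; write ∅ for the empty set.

U open, U⊆A: ∅, {4}, {1,4}. int(A) = ⋃ = {1,4}
X∖A={2,5,3}, int(X∖A)=∅, hence cl(A)={2,0,1,5,3,4}
∂A: remove int from cl → {2,0,5,3}

int(A) = {1,4}
cl(A)  = {2,0,1,5,3,4}
∂A     = {2,0,5,3}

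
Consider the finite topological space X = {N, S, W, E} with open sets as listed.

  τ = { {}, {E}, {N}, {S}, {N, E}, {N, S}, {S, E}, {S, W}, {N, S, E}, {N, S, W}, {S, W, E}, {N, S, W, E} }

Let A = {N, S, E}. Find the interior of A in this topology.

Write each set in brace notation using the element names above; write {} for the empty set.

open subsets of A: {}, {S}, {N}, {E}, {N, S}, {S, E}, {N, E}, {N, S, E}; so int(A) = {N, S, E}

{N, S, E}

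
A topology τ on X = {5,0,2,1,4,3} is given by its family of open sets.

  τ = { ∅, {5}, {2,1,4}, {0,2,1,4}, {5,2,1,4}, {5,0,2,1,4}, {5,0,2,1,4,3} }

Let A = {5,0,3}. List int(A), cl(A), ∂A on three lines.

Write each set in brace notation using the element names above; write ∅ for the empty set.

int(A) = {5}
cl(A)  = {5,0,3}
∂A     = {0,3}

opens ⊆ A: ∅, {5}; union → int = {5}
complement {2,1,4}; its interior {2,1,4}; cl(A) = X∖{2,1,4} = {5,0,3}
boundary = {5,0,3} ∖ {5} = {0,3}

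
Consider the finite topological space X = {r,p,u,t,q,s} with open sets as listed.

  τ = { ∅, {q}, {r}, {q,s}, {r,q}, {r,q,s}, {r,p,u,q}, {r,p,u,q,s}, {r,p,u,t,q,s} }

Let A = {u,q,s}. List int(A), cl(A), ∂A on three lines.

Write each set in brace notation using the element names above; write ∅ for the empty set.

int(A) = {q,s}
cl(A)  = {p,u,t,q,s}
∂A     = {p,u,t}

open subsets of A: ∅, {q}, {q,s}; so int(A) = {q,s}
closure: X∖int(X∖A) = X∖{r} = {p,u,t,q,s}
∂A = {p,u,t,q,s} minus {q,s} = {p,u,t}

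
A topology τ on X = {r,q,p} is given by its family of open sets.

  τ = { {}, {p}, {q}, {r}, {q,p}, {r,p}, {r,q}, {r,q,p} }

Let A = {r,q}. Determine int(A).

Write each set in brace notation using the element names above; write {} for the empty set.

{r,q}

open subsets of A: {}, {q}, {r}, {r,q}; so int(A) = {r,q}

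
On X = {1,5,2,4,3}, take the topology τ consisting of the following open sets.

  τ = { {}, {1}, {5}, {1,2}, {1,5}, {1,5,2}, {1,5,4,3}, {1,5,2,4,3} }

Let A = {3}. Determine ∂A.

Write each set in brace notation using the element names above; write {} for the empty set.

interior: largest open inside A is {} (from {})
cl via duality: int({1,5,2,4}) = {1,5,2}, so X∖{1,5,2} = {4,3}
cl∖int = {4,3}

{4,3}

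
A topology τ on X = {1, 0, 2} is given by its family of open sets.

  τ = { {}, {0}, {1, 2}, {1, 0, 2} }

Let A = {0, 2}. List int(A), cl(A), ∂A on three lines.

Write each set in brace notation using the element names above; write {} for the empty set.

int(A) = {0}
cl(A)  = {1, 0, 2}
∂A     = {1, 2}

open subsets of A: {}, {0}; so int(A) = {0}
closure: X∖int(X∖A) = X∖{} = {1, 0, 2}
∂A = {1, 0, 2} minus {0} = {1, 2}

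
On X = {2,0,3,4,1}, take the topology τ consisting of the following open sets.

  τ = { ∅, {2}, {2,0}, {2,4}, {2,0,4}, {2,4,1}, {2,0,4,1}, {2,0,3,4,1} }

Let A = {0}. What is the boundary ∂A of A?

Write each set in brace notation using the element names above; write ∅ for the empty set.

opens ⊆ A: ∅; union → int = ∅
complement {2,3,4,1}; its interior {2,4,1}; cl(A) = X∖{2,4,1} = {0,3}
boundary = {0,3} ∖ ∅ = {0,3}

{0,3}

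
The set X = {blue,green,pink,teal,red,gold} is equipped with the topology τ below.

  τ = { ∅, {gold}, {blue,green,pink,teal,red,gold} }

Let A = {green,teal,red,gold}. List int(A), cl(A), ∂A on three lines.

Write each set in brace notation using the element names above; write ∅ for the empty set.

int(A) = {gold}
cl(A)  = {blue,green,pink,teal,red,gold}
∂A     = {blue,green,pink,teal,red}

opens ⊆ A: ∅, {gold}; union → int = {gold}
complement {blue,pink}; its interior ∅; cl(A) = X∖∅ = {blue,green,pink,teal,red,gold}
boundary = {blue,green,pink,teal,red,gold} ∖ {gold} = {blue,green,pink,teal,red}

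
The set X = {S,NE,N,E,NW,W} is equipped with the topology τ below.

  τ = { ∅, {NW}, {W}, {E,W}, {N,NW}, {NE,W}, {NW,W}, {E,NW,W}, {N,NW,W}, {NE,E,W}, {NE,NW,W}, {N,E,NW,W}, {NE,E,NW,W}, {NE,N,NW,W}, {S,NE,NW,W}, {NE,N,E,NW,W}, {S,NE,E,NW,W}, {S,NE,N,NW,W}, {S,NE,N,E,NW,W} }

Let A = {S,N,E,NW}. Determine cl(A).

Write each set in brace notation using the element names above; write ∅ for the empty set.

cl via duality: int({NE,W}) = {NE,W}, so X∖{NE,W} = {S,N,E,NW}

{S,N,E,NW}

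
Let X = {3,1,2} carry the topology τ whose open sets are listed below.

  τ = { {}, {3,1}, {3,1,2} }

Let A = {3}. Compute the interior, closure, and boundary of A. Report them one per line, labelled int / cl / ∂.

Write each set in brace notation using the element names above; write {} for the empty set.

interior: largest open inside A is {} (from {})
cl via duality: int({1,2}) = {}, so X∖{} = {3,1,2}
cl∖int = {3,1,2}

int(A) = {}
cl(A)  = {3,1,2}
∂A     = {3,1,2}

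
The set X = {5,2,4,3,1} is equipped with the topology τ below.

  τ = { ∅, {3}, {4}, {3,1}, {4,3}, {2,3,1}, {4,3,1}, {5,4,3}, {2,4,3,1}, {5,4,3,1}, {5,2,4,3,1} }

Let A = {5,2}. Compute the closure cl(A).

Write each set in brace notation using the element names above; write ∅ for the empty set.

cl via duality: int({4,3,1}) = {4,3,1}, so X∖{4,3,1} = {5,2}

{5,2}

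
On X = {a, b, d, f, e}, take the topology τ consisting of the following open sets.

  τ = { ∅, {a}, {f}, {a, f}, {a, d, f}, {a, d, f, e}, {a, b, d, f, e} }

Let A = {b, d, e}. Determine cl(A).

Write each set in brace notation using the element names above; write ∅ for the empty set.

closure: X∖int(X∖A) = X∖{a, f} = {b, d, e}

{b, d, e}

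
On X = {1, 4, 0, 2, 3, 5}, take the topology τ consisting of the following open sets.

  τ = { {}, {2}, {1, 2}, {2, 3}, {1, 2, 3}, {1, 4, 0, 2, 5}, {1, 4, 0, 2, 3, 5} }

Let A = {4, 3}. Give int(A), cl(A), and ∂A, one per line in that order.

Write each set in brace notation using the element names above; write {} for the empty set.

opens ⊆ A: {}; union → int = {}
complement {1, 0, 2, 5}; its interior {1, 2}; cl(A) = X∖{1, 2} = {4, 0, 3, 5}
boundary = {4, 0, 3, 5} ∖ {} = {4, 0, 3, 5}

int(A) = {}
cl(A)  = {4, 0, 3, 5}
∂A     = {4, 0, 3, 5}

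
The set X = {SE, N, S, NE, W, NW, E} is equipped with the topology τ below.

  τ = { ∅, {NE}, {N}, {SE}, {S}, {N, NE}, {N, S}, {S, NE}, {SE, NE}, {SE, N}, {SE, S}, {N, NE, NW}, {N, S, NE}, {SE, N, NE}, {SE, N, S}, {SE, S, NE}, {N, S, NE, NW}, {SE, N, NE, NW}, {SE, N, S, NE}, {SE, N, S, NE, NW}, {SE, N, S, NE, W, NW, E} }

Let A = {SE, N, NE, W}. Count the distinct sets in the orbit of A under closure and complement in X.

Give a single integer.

cl via duality: int({S, NW, E}) = {S}, so X∖{S} = {SE, N, NE, W, NW, E}
Write k for closure, c for complement:
  1. A     = {SE, N, NE, W}
  2. kA    = {SE, N, NE, W, NW, E}
  3. cA    = {S, NW, E}
  4. ckA   = {S}
  5. kcA   = {S, W, NW, E}
  6. kckA  = {S, W, E}
  7. ckcA  = {SE, N, NE}
  8. ckckA = {SE, N, NE, NW}
applying k or c yields no new set

8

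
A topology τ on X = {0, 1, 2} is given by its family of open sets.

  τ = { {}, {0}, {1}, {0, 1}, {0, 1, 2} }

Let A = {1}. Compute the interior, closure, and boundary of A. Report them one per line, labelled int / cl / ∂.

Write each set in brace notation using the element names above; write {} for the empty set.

interior: largest open inside A is {1} (from {}, {1})
cl via duality: int({0, 2}) = {0}, so X∖{0} = {1, 2}
cl∖int = {2}

int(A) = {1}
cl(A)  = {1, 2}
∂A     = {2}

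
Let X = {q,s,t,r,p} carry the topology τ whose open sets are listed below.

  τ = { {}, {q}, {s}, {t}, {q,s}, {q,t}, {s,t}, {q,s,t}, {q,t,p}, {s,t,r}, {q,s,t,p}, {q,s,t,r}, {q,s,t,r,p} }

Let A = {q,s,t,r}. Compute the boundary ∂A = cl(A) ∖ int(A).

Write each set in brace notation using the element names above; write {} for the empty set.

{p}

opens ⊆ A: {}, {t}, {q}, {s}, {q,s}, {q,t}, {s,t}, {q,s,t}, {s,t,r}, {q,s,t,r}; union → int = {q,s,t,r}
complement {p}; its interior {}; cl(A) = X∖{} = {q,s,t,r,p}
boundary = {q,s,t,r,p} ∖ {q,s,t,r} = {p}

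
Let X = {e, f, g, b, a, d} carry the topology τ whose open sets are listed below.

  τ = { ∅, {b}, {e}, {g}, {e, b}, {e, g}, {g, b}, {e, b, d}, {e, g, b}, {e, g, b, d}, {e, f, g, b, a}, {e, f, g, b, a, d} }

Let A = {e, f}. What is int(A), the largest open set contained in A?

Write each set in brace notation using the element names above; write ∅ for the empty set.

interior: largest open inside A is {e} (from ∅, {e})

{e}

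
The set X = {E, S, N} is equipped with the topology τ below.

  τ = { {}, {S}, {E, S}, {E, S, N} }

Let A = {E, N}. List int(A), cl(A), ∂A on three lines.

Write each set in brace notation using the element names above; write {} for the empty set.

int(A) = {}
cl(A)  = {E, N}
∂A     = {E, N}

U open, U⊆A: {}. int(A) = ⋃ = {}
X∖A={S}, int(X∖A)={S}, hence cl(A)={E, N}
∂A: remove int from cl → {E, N}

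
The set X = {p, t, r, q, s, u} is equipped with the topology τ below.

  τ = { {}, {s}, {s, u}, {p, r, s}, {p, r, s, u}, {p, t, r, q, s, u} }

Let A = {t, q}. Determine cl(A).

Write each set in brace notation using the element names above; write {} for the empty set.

cl via duality: int({p, r, s, u}) = {p, r, s, u}, so X∖{p, r, s, u} = {t, q}

{t, q}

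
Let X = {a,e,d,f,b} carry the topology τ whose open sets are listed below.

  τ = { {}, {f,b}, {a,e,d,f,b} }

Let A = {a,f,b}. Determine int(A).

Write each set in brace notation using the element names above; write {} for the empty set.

interior: largest open inside A is {f,b} (from {}, {f,b})

{f,b}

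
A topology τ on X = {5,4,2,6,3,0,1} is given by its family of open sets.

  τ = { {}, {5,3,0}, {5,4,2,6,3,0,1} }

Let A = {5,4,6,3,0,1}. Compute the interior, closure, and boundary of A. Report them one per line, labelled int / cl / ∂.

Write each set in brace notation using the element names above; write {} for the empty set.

U open, U⊆A: {}, {5,3,0}. int(A) = ⋃ = {5,3,0}
X∖A={2}, int(X∖A)={}, hence cl(A)={5,4,2,6,3,0,1}
∂A: remove int from cl → {4,2,6,1}

int(A) = {5,3,0}
cl(A)  = {5,4,2,6,3,0,1}
∂A     = {4,2,6,1}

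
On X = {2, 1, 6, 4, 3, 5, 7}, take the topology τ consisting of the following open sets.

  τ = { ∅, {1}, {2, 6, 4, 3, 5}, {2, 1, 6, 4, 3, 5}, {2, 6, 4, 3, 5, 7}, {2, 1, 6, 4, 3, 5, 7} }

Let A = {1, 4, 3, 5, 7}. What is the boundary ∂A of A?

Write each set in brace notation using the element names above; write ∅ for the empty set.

U open, U⊆A: ∅, {1}. int(A) = ⋃ = {1}
X∖A={2, 6}, int(X∖A)=∅, hence cl(A)={2, 1, 6, 4, 3, 5, 7}
∂A: remove int from cl → {2, 6, 4, 3, 5, 7}

{2, 6, 4, 3, 5, 7}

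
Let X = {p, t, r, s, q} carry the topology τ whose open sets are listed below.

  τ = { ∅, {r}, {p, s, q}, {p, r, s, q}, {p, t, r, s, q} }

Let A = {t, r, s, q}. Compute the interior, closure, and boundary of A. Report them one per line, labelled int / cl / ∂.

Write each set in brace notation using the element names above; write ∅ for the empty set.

interior: largest open inside A is {r} (from ∅, {r})
cl via duality: int({p}) = ∅, so X∖∅ = {p, t, r, s, q}
cl∖int = {p, t, s, q}

int(A) = {r}
cl(A)  = {p, t, r, s, q}
∂A     = {p, t, s, q}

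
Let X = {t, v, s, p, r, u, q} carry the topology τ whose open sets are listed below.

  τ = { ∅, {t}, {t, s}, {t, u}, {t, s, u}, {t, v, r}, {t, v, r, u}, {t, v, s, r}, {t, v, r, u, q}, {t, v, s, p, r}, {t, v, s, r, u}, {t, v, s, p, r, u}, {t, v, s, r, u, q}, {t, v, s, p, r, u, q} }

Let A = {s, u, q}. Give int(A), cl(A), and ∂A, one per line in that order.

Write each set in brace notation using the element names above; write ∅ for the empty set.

interior: largest open inside A is ∅ (from ∅)
cl via duality: int({t, v, p, r}) = {t, v, r}, so X∖{t, v, r} = {s, p, u, q}
cl∖int = {s, p, u, q}

int(A) = ∅
cl(A)  = {s, p, u, q}
∂A     = {s, p, u, q}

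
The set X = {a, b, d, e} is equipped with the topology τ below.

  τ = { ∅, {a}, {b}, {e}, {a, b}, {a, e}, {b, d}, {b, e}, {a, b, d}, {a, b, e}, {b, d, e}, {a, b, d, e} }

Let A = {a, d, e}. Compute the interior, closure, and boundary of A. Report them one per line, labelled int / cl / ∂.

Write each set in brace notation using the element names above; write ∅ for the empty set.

int(A) = {a, e}
cl(A)  = {a, d, e}
∂A     = {d}

open subsets of A: ∅, {e}, {a}, {a, e}; so int(A) = {a, e}
closure: X∖int(X∖A) = X∖{b} = {a, d, e}
∂A = {a, d, e} minus {a, e} = {d}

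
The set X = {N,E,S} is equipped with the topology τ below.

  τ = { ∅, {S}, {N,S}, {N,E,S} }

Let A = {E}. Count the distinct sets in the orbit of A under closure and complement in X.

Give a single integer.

X∖A={N,S}, int(X∖A)={N,S}, hence cl(A)={E}
Orbit (k=closure, c=complement):
  1. A     = {E}
  2. cA    = {N,S}
  3. kcA   = {N,E,S}
  4. ckcA  = ∅
(closed under both — stop)

4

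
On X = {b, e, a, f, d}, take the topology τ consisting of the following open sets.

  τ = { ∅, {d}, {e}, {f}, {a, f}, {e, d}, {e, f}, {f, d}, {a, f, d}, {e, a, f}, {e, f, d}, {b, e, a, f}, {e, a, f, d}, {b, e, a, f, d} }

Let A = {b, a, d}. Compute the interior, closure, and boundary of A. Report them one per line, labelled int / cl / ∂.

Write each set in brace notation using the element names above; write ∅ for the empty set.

int(A) = {d}
cl(A)  = {b, a, d}
∂A     = {b, a}

open subsets of A: ∅, {d}; so int(A) = {d}
closure: X∖int(X∖A) = X∖{e, f} = {b, a, d}
∂A = {b, a, d} minus {d} = {b, a}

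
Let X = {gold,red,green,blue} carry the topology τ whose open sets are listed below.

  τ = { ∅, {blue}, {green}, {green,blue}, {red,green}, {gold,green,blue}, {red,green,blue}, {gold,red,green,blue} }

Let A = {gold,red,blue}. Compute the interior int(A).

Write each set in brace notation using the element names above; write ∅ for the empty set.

interior: largest open inside A is {blue} (from ∅, {blue})

{blue}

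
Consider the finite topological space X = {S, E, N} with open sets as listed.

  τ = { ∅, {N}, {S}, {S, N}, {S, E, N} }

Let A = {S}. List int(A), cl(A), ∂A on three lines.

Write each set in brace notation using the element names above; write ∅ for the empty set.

int(A) = {S}
cl(A)  = {S, E}
∂A     = {E}

opens ⊆ A: ∅, {S}; union → int = {S}
complement {E, N}; its interior {N}; cl(A) = X∖{N} = {S, E}
boundary = {S, E} ∖ {S} = {E}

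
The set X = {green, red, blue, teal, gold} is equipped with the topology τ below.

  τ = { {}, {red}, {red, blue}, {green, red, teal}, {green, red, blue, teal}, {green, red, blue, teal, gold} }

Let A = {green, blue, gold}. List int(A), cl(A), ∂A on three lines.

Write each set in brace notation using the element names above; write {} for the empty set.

U open, U⊆A: {}. int(A) = ⋃ = {}
X∖A={red, teal}, int(X∖A)={red}, hence cl(A)={green, blue, teal, gold}
∂A: remove int from cl → {green, blue, teal, gold}

int(A) = {}
cl(A)  = {green, blue, teal, gold}
∂A     = {green, blue, teal, gold}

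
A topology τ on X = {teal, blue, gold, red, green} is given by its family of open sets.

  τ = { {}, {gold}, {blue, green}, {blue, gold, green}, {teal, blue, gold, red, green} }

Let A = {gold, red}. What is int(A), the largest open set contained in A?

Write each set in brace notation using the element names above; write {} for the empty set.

opens ⊆ A: {}, {gold}; union → int = {gold}

{gold}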